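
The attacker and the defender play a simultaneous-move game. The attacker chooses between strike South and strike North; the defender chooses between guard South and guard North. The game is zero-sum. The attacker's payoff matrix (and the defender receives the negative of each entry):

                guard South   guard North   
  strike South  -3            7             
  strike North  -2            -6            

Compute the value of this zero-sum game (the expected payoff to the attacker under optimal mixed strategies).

v = -16/7

The attacker's indifference between strike South and strike North determines the defender's mixing probability q:
  the attacker's payoff to strike South: q·(-3) + (1−q)·7 = -10q + 7
  the attacker's payoff to strike North: q·(-2) + (1−q)·(-6) = 4q - 6
  -10q + 7 = 4q - 6  ⇒  -14q = -13  ⇒  q = 13/14.
The value is the attacker's expected payoff against this mix (using strike South): (13/14)·(-3) + (1/14)·7 = -16/7.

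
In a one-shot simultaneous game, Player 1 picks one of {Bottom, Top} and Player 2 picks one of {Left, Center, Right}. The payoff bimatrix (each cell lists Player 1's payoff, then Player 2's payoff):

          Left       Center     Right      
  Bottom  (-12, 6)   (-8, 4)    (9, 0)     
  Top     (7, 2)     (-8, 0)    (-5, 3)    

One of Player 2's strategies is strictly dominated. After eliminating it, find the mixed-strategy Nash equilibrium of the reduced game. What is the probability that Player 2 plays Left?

q = 14/33

Player 2's strategy Center is strictly dominated by Left: 6 > 4 and 2 > 0. Eliminate Center.
Set Player 1's expected payoff from Bottom equal to that from Top:
  Player 1's payoff to Bottom: q·(-12) + (1−q)·9 = -21q + 9
  Player 1's payoff to Top: q·7 + (1−q)·(-5) = 12q - 5
  -21q + 9 = 12q - 5  ⇒  -33q = -14  ⇒  q = 14/33.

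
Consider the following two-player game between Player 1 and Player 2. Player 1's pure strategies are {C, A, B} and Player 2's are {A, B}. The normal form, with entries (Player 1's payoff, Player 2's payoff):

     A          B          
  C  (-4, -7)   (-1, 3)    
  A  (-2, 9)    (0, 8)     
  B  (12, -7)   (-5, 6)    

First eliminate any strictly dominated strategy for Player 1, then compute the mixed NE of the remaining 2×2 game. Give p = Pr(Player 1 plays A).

Player 1's strategy C is strictly dominated by A: -2 > -4 and 0 > -1. Eliminate C.
Player 1's mix must leave Player 2 indifferent between A and B.
  Player 2's payoff from A: p·9 + (1−p)·(-7) = 16p - 7
  Player 2's payoff from B: p·8 + (1−p)·6 = 2p + 6
  16p - 7 = 2p + 6  ⇒  14p = 13  ⇒  p = 13/14.

p = 13/14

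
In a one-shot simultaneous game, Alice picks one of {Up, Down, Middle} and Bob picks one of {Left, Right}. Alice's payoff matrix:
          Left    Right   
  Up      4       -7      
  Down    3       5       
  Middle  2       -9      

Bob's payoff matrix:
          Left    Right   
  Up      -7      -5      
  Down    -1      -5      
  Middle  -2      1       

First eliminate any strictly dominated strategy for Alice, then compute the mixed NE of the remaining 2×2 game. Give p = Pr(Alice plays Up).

Alice's strategy Middle is strictly dominated by Up: 4 > 2 and -7 > -9. Eliminate Middle.
In a mixed equilibrium Bob is indifferent between Left and Right; this condition fixes p.
  Bob's payoff to Left: p·(-7) + (1−p)·(-1) = -6p - 1
  Bob's payoff to Right: p·(-5) + (1−p)·(-5) = -5
  -6p - 1 = -5  ⇒  -6p = -4  ⇒  p = 2/3.

p = 2/3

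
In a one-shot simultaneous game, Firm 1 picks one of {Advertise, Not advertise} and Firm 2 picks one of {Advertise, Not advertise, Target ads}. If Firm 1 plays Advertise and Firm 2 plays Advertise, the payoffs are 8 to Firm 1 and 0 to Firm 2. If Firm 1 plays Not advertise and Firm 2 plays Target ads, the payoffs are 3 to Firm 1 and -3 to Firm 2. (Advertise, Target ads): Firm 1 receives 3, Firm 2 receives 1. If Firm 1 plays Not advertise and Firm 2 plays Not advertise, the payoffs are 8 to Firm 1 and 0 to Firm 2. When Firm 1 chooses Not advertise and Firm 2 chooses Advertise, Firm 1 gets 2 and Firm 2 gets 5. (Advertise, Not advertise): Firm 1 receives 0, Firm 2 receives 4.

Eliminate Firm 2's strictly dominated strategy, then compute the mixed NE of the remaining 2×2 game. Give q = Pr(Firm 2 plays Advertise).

q = 4/7

Firm 2's strategy Target ads is strictly dominated by Not advertise: 4 > 1 and 0 > -3. Eliminate Target ads.
In a mixed equilibrium Firm 1 is indifferent between Advertise and Not advertise; this condition fixes q.
  Firm 1's payoff to Advertise: q·8 + (1−q)·0 = 8q
  Firm 1's payoff to Not advertise: q·2 + (1−q)·8 = -6q + 8
  8q = -6q + 8  ⇒  14q = 8  ⇒  q = 4/7.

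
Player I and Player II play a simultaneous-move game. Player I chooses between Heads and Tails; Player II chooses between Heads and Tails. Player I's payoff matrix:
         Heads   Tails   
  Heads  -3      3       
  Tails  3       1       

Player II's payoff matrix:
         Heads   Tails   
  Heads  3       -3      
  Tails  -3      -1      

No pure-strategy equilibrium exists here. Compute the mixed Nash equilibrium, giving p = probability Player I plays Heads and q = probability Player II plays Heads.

For Player II to be willing to mix, Player II must be indifferent between Heads and Tails, which pins down Player I's mix.
  Player II's payoff from Heads: p·3 + (1−p)·(-3) = 6p - 3
  Player II's payoff from Tails: p·(-3) + (1−p)·(-1) = -2p - 1
  6p - 3 = -2p - 1  ⇒  8p = 2  ⇒  p = 1/4.
Set Player I's expected payoff from Heads equal to that from Tails:
  Player I's payoff from Heads: q·(-3) + (1−q)·3 = -6q + 3
  Player I's payoff from Tails: q·3 + (1−q)·1 = 2q + 1
  -6q + 3 = 2q + 1  ⇒  -8q = -2  ⇒  q = 1/4.

p = 1/4, q = 1/4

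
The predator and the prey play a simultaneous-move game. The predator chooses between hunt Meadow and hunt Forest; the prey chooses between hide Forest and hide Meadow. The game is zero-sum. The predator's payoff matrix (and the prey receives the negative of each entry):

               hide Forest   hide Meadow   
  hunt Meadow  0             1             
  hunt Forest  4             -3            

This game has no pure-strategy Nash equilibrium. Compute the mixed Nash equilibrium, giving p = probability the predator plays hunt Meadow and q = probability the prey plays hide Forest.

In a mixed equilibrium the prey is indifferent between hide Forest and hide Meadow; this condition fixes p.
  the prey's payoff from hide Forest: p·0 + (1−p)·(-4) = 4p - 4
  the prey's payoff from hide Meadow: p·(-1) + (1−p)·3 = -4p + 3
  4p - 4 = -4p + 3  ⇒  8p = 7  ⇒  p = 7/8.
The predator's indifference between hunt Meadow and hunt Forest determines the prey's mixing probability q:
  the predator's expected payoff from hunt Meadow: q·0 + (1−q)·1 = -q + 1
  the predator's expected payoff from hunt Forest: q·4 + (1−q)·(-3) = 7q - 3
  -q + 1 = 7q - 3  ⇒  -8q = -4  ⇒  q = 1/2.

p = 7/8, q = 1/2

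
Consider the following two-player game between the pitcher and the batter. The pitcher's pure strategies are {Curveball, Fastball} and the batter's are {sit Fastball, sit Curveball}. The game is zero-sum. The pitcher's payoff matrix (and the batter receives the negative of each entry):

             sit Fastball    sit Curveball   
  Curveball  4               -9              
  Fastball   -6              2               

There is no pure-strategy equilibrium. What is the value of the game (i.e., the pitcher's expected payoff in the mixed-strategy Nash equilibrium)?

v = -46/21

For the pitcher to be willing to mix, the pitcher must be indifferent between Curveball and Fastball, which pins down the batter's mix.
  the pitcher's payoff from Curveball: q·4 + (1−q)·(-9) = 13q - 9
  the pitcher's payoff from Fastball: q·(-6) + (1−q)·2 = -8q + 2
  13q - 9 = -8q + 2  ⇒  21q = 11  ⇒  q = 11/21.
The value is the pitcher's expected payoff against this mix (using Curveball): (11/21)·4 + (10/21)·(-9) = -46/21.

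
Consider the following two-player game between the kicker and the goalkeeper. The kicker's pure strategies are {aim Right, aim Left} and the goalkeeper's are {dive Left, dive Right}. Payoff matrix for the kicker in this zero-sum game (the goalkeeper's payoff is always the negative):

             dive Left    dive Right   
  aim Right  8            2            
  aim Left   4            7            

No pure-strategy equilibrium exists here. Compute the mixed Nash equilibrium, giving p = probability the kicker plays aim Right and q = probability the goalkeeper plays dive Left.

p = 1/3, q = 5/9

For the goalkeeper to be willing to mix, the goalkeeper must be indifferent between dive Left and dive Right, which pins down the kicker's mix.
  the goalkeeper's payoff to dive Left: p·(-8) + (1−p)·(-4) = -4p - 4
  the goalkeeper's payoff to dive Right: p·(-2) + (1−p)·(-7) = 5p - 7
  -4p - 4 = 5p - 7  ⇒  -9p = -3  ⇒  p = 1/3.
The kicker's indifference between aim Right and aim Left determines the goalkeeper's mixing probability q:
  the kicker's expected payoff from aim Right: q·8 + (1−q)·2 = 6q + 2
  the kicker's expected payoff from aim Left: q·4 + (1−q)·7 = -3q + 7
  6q + 2 = -3q + 7  ⇒  9q = 5  ⇒  q = 5/9.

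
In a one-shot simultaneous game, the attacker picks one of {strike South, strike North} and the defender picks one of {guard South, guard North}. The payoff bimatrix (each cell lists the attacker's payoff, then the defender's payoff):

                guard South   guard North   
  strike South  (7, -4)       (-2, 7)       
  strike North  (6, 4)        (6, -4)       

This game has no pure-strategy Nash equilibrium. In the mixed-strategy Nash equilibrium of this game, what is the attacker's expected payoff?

6

In a mixed equilibrium the attacker is indifferent between strike South and strike North; this condition fixes q.
  the attacker's payoff to strike South: q·7 + (1−q)·(-2) = 9q - 2
  the attacker's payoff to strike North: q·6 + (1−q)·6 = 6
  9q - 2 = 6  ⇒  9q = 8  ⇒  q = 8/9.
At equilibrium the attacker is indifferent across rows, so the attacker's payoff equals the payoff from strike South: (8/9)·7 + (1/9)·(-2) = 6.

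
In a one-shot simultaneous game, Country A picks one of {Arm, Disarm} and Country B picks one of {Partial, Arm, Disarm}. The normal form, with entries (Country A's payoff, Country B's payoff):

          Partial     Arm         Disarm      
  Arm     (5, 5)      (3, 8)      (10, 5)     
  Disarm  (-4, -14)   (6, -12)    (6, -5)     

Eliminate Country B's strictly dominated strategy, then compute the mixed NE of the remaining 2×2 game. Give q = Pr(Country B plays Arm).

Country B's strategy Partial is strictly dominated by Arm: 8 > 5 and -12 > -14. Eliminate Partial.
In a mixed equilibrium Country A is indifferent between Arm and Disarm; this condition fixes q.
  Country A's expected payoff from Arm: q·3 + (1−q)·10 = -7q + 10
  Country A's expected payoff from Disarm: q·6 + (1−q)·6 = 6
  -7q + 10 = 6  ⇒  -7q = -4  ⇒  q = 4/7.

q = 4/7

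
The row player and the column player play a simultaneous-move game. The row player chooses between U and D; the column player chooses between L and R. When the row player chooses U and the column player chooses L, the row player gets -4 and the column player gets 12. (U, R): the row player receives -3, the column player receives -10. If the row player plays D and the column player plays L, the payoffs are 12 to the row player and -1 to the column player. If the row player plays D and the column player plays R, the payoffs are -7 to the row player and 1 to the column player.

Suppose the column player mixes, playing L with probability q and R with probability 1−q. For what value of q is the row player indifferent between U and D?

For the row player to be willing to mix, the row player must be indifferent between U and D, which pins down the column player's mix.
  the row player's expected payoff from U: q·(-4) + (1−q)·(-3) = -q - 3
  the row player's expected payoff from D: q·12 + (1−q)·(-7) = 19q - 7
  -q - 3 = 19q - 7  ⇒  -20q = -4  ⇒  q = 1/5.

q = 1/5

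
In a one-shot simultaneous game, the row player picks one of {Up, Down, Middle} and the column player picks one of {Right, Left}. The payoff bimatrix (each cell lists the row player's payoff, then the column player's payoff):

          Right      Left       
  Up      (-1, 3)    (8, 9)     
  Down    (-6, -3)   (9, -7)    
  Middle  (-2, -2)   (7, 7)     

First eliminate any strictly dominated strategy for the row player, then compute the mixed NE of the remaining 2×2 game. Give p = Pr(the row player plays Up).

p = 2/5

The row player's strategy Middle is strictly dominated by Up: -1 > -2 and 8 > 7. Eliminate Middle.
In a mixed equilibrium the column player is indifferent between Right and Left; this condition fixes p.
  the column player's payoff from Right: p·3 + (1−p)·(-3) = 6p - 3
  the column player's payoff from Left: p·9 + (1−p)·(-7) = 16p - 7
  6p - 3 = 16p - 7  ⇒  -10p = -4  ⇒  p = 2/5.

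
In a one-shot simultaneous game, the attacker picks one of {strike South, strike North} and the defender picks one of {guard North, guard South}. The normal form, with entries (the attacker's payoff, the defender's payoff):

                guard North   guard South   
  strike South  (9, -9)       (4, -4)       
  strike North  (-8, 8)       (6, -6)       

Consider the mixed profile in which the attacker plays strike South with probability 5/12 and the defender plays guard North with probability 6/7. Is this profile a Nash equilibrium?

Given the attacker's mix p = 5/12, the defender's payoff from guard North is 11/12 but from guard South is -31/6. The defender strictly prefers guard North, so the defender would not mix.
So the proposed profile is not a Nash equilibrium.

No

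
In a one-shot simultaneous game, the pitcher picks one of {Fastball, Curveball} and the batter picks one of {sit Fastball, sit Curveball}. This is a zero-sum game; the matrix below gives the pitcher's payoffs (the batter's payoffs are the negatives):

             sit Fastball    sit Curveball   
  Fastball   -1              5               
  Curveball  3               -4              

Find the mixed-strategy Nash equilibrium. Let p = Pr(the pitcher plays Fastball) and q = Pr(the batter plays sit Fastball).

The pitcher's mix must leave the batter indifferent between sit Fastball and sit Curveball.
  the batter's payoff to sit Fastball: p·1 + (1−p)·(-3) = 4p - 3
  the batter's payoff to sit Curveball: p·(-5) + (1−p)·4 = -9p + 4
  4p - 3 = -9p + 4  ⇒  13p = 7  ⇒  p = 7/13.
In a mixed equilibrium the pitcher is indifferent between Fastball and Curveball; this condition fixes q.
  the pitcher's expected payoff from Fastball: q·(-1) + (1−q)·5 = -6q + 5
  the pitcher's expected payoff from Curveball: q·3 + (1−q)·(-4) = 7q - 4
  -6q + 5 = 7q - 4  ⇒  -13q = -9  ⇒  q = 9/13.

p = 7/13, q = 9/13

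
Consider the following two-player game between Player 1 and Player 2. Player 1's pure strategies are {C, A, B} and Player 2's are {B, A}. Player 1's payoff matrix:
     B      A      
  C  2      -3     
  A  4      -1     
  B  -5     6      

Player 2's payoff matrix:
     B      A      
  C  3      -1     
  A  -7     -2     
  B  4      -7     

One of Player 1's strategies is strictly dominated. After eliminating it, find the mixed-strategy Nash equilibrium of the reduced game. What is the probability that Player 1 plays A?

Player 1's strategy C is strictly dominated by A: 4 > 2 and -1 > -3. Eliminate C.
In a mixed equilibrium Player 2 is indifferent between B and A; this condition fixes p.
  Player 2's expected payoff from B: p·(-7) + (1−p)·4 = -11p + 4
  Player 2's expected payoff from A: p·(-2) + (1−p)·(-7) = 5p - 7
  -11p + 4 = 5p - 7  ⇒  -16p = -11  ⇒  p = 11/16.

p = 11/16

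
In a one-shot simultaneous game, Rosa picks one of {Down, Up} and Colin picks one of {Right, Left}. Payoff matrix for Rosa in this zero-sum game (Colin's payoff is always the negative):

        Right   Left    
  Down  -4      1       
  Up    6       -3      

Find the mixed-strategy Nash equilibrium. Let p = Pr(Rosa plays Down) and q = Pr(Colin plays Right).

For Colin to be willing to mix, Colin must be indifferent between Right and Left, which pins down Rosa's mix.
  Colin's payoff from Right: p·4 + (1−p)·(-6) = 10p - 6
  Colin's payoff from Left: p·(-1) + (1−p)·3 = -4p + 3
  10p - 6 = -4p + 3  ⇒  14p = 9  ⇒  p = 9/14.
Colin's mix must leave Rosa indifferent between Down and Up.
  Rosa's payoff from Down: q·(-4) + (1−q)·1 = -5q + 1
  Rosa's payoff from Up: q·6 + (1−q)·(-3) = 9q - 3
  -5q + 1 = 9q - 3  ⇒  -14q = -4  ⇒  q = 2/7.

p = 9/14, q = 2/7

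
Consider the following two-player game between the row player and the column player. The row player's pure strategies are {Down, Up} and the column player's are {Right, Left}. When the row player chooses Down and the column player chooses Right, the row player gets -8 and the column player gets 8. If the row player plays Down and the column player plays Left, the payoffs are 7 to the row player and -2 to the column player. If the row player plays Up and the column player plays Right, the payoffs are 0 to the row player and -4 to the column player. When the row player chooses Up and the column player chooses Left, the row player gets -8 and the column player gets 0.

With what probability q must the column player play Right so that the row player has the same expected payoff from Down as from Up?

The column player's mix must leave the row player indifferent between Down and Up.
  the row player's expected payoff from Down: q·(-8) + (1−q)·7 = -15q + 7
  the row player's expected payoff from Up: q·0 + (1−q)·(-8) = 8q - 8
  -15q + 7 = 8q - 8  ⇒  -23q = -15  ⇒  q = 15/23.

q = 15/23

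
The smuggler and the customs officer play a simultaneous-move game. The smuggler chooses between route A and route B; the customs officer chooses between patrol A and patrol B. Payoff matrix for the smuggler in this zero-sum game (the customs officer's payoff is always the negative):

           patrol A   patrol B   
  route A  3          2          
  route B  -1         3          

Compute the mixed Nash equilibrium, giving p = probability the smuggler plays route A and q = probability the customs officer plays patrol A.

p = 4/5, q = 1/5

In a mixed equilibrium the customs officer is indifferent between patrol A and patrol B; this condition fixes p.
  the customs officer's payoff to patrol A: p·(-3) + (1−p)·1 = -4p + 1
  the customs officer's payoff to patrol B: p·(-2) + (1−p)·(-3) = p - 3
  -4p + 1 = p - 3  ⇒  -5p = -4  ⇒  p = 4/5.
For the smuggler to be willing to mix, the smuggler must be indifferent between route A and route B, which pins down the customs officer's mix.
  the smuggler's expected payoff from route A: q·3 + (1−q)·2 = q + 2
  the smuggler's expected payoff from route B: q·(-1) + (1−q)·3 = -4q + 3
  q + 2 = -4q + 3  ⇒  5q = 1  ⇒  q = 1/5.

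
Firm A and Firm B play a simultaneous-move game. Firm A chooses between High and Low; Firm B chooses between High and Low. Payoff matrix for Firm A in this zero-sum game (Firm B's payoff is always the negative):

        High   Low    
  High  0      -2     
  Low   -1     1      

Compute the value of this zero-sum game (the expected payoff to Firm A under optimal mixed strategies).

For Firm A to be willing to mix, Firm A must be indifferent between High and Low, which pins down Firm B's mix.
  Firm A's payoff to High: q·0 + (1−q)·(-2) = 2q - 2
  Firm A's payoff to Low: q·(-1) + (1−q)·1 = -2q + 1
  2q - 2 = -2q + 1  ⇒  4q = 3  ⇒  q = 3/4.
The value is Firm A's expected payoff against this mix (using High): (3/4)·0 + (1/4)·(-2) = -1/2.

v = -1/2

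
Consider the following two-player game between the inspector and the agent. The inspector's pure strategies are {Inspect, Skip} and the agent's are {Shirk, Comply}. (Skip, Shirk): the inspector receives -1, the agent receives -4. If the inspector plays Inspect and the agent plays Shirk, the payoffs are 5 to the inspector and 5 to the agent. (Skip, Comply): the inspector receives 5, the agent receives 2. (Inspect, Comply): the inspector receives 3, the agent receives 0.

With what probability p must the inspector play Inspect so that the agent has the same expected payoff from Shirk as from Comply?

Set the agent's expected payoff from Shirk equal to that from Comply:
  the agent's payoff to Shirk: p·5 + (1−p)·(-4) = 9p - 4
  the agent's payoff to Comply: p·0 + (1−p)·2 = -2p + 2
  9p - 4 = -2p + 2  ⇒  11p = 6  ⇒  p = 6/11.

p = 6/11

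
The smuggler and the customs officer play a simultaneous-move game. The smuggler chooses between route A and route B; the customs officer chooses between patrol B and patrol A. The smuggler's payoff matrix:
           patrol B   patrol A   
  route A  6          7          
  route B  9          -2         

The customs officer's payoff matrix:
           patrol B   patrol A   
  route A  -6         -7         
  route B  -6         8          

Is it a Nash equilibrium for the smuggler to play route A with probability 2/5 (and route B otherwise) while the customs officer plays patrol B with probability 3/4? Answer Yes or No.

Given the smuggler's mix p = 2/5, the customs officer's payoff from patrol B is -6 but from patrol A is 2. The customs officer strictly prefers patrol A, so the customs officer would not mix.
So the proposed profile is not a Nash equilibrium.

No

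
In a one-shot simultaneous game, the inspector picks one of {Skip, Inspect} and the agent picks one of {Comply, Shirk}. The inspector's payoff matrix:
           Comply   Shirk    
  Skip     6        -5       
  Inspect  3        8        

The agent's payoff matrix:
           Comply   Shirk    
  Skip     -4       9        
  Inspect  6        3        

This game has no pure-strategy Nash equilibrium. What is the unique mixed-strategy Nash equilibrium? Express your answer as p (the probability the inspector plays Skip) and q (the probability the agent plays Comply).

p = 3/16, q = 13/16

In a mixed equilibrium the agent is indifferent between Comply and Shirk; this condition fixes p.
  the agent's payoff to Comply: p·(-4) + (1−p)·6 = -10p + 6
  the agent's payoff to Shirk: p·9 + (1−p)·3 = 6p + 3
  -10p + 6 = 6p + 3  ⇒  -16p = -3  ⇒  p = 3/16.
For the inspector to be willing to mix, the inspector must be indifferent between Skip and Inspect, which pins down the agent's mix.
  the inspector's payoff to Skip: q·6 + (1−q)·(-5) = 11q - 5
  the inspector's payoff to Inspect: q·3 + (1−q)·8 = -5q + 8
  11q - 5 = -5q + 8  ⇒  16q = 13  ⇒  q = 13/16.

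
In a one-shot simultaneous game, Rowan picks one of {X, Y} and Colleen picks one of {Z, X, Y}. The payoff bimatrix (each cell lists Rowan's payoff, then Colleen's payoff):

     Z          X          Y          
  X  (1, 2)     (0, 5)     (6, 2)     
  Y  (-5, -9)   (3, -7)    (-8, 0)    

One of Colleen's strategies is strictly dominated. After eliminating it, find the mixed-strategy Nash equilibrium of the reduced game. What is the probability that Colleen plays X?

q = 14/17

Colleen's strategy Z is strictly dominated by X: 5 > 2 and -7 > -9. Eliminate Z.
For Rowan to be willing to mix, Rowan must be indifferent between X and Y, which pins down Colleen's mix.
  Rowan's expected payoff from X: q·0 + (1−q)·6 = -6q + 6
  Rowan's expected payoff from Y: q·3 + (1−q)·(-8) = 11q - 8
  -6q + 6 = 11q - 8  ⇒  -17q = -14  ⇒  q = 14/17.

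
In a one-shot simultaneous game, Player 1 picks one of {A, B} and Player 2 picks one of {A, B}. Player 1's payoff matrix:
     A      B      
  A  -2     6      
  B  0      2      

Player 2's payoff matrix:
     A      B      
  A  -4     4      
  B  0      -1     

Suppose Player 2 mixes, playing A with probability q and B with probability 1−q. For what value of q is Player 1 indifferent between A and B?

For Player 1 to be willing to mix, Player 1 must be indifferent between A and B, which pins down Player 2's mix.
  Player 1's payoff to A: q·(-2) + (1−q)·6 = -8q + 6
  Player 1's payoff to B: q·0 + (1−q)·2 = -2q + 2
  -8q + 6 = -2q + 2  ⇒  -6q = -4  ⇒  q = 2/3.

q = 2/3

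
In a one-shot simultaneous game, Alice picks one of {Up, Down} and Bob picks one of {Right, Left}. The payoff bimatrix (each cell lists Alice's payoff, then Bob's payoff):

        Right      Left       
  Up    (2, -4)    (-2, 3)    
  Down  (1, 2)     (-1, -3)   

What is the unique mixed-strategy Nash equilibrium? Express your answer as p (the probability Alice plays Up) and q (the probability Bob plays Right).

Bob's indifference between Right and Left determines Alice's mixing probability p:
  Bob's expected payoff from Right: p·(-4) + (1−p)·2 = -6p + 2
  Bob's expected payoff from Left: p·3 + (1−p)·(-3) = 6p - 3
  -6p + 2 = 6p - 3  ⇒  -12p = -5  ⇒  p = 5/12.
Alice's indifference between Up and Down determines Bob's mixing probability q:
  Alice's payoff from Up: q·2 + (1−q)·(-2) = 4q - 2
  Alice's payoff from Down: q·1 + (1−q)·(-1) = 2q - 1
  4q - 2 = 2q - 1  ⇒  2q = 1  ⇒  q = 1/2.

p = 5/12, q = 1/2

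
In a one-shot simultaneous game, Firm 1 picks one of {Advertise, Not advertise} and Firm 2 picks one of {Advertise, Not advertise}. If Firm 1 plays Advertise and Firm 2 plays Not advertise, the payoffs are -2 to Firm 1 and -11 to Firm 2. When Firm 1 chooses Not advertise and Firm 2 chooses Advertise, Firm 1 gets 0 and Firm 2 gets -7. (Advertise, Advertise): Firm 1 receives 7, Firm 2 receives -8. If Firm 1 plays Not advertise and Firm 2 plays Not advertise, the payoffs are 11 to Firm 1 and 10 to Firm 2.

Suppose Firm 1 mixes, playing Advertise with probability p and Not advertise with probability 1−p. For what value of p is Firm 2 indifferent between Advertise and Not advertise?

p = 17/20

Firm 1's mix must leave Firm 2 indifferent between Advertise and Not advertise.
  Firm 2's payoff to Advertise: p·(-8) + (1−p)·(-7) = -p - 7
  Firm 2's payoff to Not advertise: p·(-11) + (1−p)·10 = -21p + 10
  -p - 7 = -21p + 10  ⇒  20p = 17  ⇒  p = 17/20.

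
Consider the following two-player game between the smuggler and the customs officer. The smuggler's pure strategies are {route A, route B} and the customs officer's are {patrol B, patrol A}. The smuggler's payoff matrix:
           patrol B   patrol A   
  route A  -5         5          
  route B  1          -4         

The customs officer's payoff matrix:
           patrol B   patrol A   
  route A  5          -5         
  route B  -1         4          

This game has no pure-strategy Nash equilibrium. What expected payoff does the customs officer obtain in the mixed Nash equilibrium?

1

In a mixed equilibrium the customs officer is indifferent between patrol B and patrol A; this condition fixes p.
  the customs officer's expected payoff from patrol B: p·5 + (1−p)·(-1) = 6p - 1
  the customs officer's expected payoff from patrol A: p·(-5) + (1−p)·4 = -9p + 4
  6p - 1 = -9p + 4  ⇒  15p = 5  ⇒  p = 1/3.
At equilibrium the customs officer is indifferent across columns, so the customs officer's payoff equals the payoff from patrol B: (1/3)·5 + (2/3)·(-1) = 1.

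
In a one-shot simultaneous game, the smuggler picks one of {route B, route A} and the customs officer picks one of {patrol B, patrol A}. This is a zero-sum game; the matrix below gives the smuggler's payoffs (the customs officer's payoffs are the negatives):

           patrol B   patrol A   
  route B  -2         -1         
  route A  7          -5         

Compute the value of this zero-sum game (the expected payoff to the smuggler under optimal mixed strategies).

v = -17/13

In a mixed equilibrium the smuggler is indifferent between route B and route A; this condition fixes q.
  the smuggler's expected payoff from route B: q·(-2) + (1−q)·(-1) = -q - 1
  the smuggler's expected payoff from route A: q·7 + (1−q)·(-5) = 12q - 5
  -q - 1 = 12q - 5  ⇒  -13q = -4  ⇒  q = 4/13.
The value is the smuggler's expected payoff against this mix (using route B): (4/13)·(-2) + (9/13)·(-1) = -17/13.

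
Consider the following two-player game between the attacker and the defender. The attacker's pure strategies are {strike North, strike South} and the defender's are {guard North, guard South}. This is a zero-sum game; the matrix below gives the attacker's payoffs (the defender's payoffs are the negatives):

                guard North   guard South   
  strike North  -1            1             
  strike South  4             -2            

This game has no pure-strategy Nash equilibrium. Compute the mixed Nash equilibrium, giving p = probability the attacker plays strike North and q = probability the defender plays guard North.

Set the defender's expected payoff from guard North equal to that from guard South:
  the defender's payoff from guard North: p·1 + (1−p)·(-4) = 5p - 4
  the defender's payoff from guard South: p·(-1) + (1−p)·2 = -3p + 2
  5p - 4 = -3p + 2  ⇒  8p = 6  ⇒  p = 3/4.
In a mixed equilibrium the attacker is indifferent between strike North and strike South; this condition fixes q.
  the attacker's payoff to strike North: q·(-1) + (1−q)·1 = -2q + 1
  the attacker's payoff to strike South: q·4 + (1−q)·(-2) = 6q - 2
  -2q + 1 = 6q - 2  ⇒  -8q = -3  ⇒  q = 3/8.

p = 3/4, q = 3/8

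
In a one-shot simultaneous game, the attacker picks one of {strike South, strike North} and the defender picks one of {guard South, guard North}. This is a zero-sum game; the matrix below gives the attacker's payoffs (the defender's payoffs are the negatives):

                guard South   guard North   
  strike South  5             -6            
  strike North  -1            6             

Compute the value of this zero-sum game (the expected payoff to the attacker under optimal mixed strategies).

v = 4/3

The attacker's indifference between strike South and strike North determines the defender's mixing probability q:
  the attacker's payoff from strike South: q·5 + (1−q)·(-6) = 11q - 6
  the attacker's payoff from strike North: q·(-1) + (1−q)·6 = -7q + 6
  11q - 6 = -7q + 6  ⇒  18q = 12  ⇒  q = 2/3.
The value is the attacker's expected payoff against this mix (using strike South): (2/3)·5 + (1/3)·(-6) = 4/3.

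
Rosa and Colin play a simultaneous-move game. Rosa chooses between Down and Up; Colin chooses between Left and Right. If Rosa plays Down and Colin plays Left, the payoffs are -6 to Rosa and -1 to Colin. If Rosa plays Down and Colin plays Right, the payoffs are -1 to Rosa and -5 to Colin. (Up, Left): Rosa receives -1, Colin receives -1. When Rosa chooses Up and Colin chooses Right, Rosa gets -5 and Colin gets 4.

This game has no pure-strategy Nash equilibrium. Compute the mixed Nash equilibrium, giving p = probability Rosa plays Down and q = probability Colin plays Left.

p = 5/9, q = 4/9

Rosa's mix must leave Colin indifferent between Left and Right.
  Colin's payoff to Left: p·(-1) + (1−p)·(-1) = -1
  Colin's payoff to Right: p·(-5) + (1−p)·4 = -9p + 4
  -1 = -9p + 4  ⇒  9p = 5  ⇒  p = 5/9.
Set Rosa's expected payoff from Down equal to that from Up:
  Rosa's payoff to Down: q·(-6) + (1−q)·(-1) = -5q - 1
  Rosa's payoff to Up: q·(-1) + (1−q)·(-5) = 4q - 5
  -5q - 1 = 4q - 5  ⇒  -9q = -4  ⇒  q = 4/9.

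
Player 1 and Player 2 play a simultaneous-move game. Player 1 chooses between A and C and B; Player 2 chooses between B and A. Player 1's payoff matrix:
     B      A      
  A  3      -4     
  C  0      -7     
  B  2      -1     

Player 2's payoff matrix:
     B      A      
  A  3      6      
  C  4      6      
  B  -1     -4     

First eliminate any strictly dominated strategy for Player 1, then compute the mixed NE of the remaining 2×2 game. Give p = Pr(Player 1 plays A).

Player 1's strategy C is strictly dominated by A: 3 > 0 and -4 > -7. Eliminate C.
In a mixed equilibrium Player 2 is indifferent between B and A; this condition fixes p.
  Player 2's payoff to B: p·3 + (1−p)·(-1) = 4p - 1
  Player 2's payoff to A: p·6 + (1−p)·(-4) = 10p - 4
  4p - 1 = 10p - 4  ⇒  -6p = -3  ⇒  p = 1/2.

p = 1/2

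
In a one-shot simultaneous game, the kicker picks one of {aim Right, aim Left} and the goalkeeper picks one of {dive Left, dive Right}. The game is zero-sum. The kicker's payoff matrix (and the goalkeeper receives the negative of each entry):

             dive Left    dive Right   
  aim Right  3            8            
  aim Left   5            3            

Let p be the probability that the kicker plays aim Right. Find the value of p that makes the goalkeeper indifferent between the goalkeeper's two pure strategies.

p = 2/7

For the goalkeeper to be willing to mix, the goalkeeper must be indifferent between dive Left and dive Right, which pins down the kicker's mix.
  the goalkeeper's payoff from dive Left: p·(-3) + (1−p)·(-5) = 2p - 5
  the goalkeeper's payoff from dive Right: p·(-8) + (1−p)·(-3) = -5p - 3
  2p - 5 = -5p - 3  ⇒  7p = 2  ⇒  p = 2/7.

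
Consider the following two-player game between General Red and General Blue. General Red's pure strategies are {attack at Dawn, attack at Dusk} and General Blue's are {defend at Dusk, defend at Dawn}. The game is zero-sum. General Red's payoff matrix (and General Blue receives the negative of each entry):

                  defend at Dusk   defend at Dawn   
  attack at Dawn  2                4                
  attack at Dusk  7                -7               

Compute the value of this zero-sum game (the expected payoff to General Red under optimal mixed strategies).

For General Red to be willing to mix, General Red must be indifferent between attack at Dawn and attack at Dusk, which pins down General Blue's mix.
  General Red's payoff to attack at Dawn: q·2 + (1−q)·4 = -2q + 4
  General Red's payoff to attack at Dusk: q·7 + (1−q)·(-7) = 14q - 7
  -2q + 4 = 14q - 7  ⇒  -16q = -11  ⇒  q = 11/16.
The value is General Red's expected payoff against this mix (using attack at Dawn): (11/16)·2 + (5/16)·4 = 21/8.

v = 21/8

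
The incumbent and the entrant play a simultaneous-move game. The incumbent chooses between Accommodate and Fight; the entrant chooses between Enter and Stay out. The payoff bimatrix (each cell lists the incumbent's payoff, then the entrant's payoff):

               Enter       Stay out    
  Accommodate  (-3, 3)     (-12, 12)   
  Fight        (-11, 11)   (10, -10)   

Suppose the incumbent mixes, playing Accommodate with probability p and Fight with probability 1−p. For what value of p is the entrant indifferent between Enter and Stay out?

The incumbent's mix must leave the entrant indifferent between Enter and Stay out.
  the entrant's payoff to Enter: p·3 + (1−p)·11 = -8p + 11
  the entrant's payoff to Stay out: p·12 + (1−p)·(-10) = 22p - 10
  -8p + 11 = 22p - 10  ⇒  -30p = -21  ⇒  p = 7/10.

p = 7/10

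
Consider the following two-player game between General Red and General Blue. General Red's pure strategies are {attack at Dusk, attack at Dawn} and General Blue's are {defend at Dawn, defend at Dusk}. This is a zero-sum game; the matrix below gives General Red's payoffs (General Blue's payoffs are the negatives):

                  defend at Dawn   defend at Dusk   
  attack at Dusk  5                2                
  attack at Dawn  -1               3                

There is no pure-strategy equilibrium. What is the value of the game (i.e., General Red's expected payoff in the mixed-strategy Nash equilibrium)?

v = 17/7

In a mixed equilibrium General Red is indifferent between attack at Dusk and attack at Dawn; this condition fixes q.
  General Red's payoff to attack at Dusk: q·5 + (1−q)·2 = 3q + 2
  General Red's payoff to attack at Dawn: q·(-1) + (1−q)·3 = -4q + 3
  3q + 2 = -4q + 3  ⇒  7q = 1  ⇒  q = 1/7.
The value is General Red's expected payoff against this mix (using attack at Dusk): (1/7)·5 + (6/7)·2 = 17/7.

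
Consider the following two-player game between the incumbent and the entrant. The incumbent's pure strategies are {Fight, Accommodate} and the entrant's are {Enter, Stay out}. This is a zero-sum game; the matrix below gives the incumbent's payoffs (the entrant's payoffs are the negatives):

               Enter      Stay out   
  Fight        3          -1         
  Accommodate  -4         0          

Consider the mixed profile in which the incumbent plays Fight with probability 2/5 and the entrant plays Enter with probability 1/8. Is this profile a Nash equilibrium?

Given the incumbent's mix p = 2/5, the entrant's payoff from Enter is 6/5 but from Stay out is 2/5. The entrant strictly prefers Enter, so the entrant would not mix.
So the proposed profile is not a Nash equilibrium.

No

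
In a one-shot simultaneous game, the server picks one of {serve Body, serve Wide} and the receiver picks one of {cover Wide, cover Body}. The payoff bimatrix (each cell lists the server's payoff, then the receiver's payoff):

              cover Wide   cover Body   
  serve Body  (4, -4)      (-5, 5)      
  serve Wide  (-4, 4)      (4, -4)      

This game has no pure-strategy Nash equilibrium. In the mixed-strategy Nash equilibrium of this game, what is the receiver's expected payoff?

In a mixed equilibrium the receiver is indifferent between cover Wide and cover Body; this condition fixes p.
  the receiver's payoff from cover Wide: p·(-4) + (1−p)·4 = -8p + 4
  the receiver's payoff from cover Body: p·5 + (1−p)·(-4) = 9p - 4
  -8p + 4 = 9p - 4  ⇒  -17p = -8  ⇒  p = 8/17.
At equilibrium the receiver is indifferent across columns, so the receiver's payoff equals the payoff from cover Wide: (8/17)·(-4) + (9/17)·4 = 4/17.

4/17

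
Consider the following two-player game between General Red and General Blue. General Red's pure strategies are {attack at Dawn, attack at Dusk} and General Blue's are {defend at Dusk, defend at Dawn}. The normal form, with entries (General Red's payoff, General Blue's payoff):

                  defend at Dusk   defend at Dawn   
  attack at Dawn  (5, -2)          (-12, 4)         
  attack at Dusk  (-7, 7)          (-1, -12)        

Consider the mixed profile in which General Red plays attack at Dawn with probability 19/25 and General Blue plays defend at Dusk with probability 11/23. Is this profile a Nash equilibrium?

Yes

Check General Blue's indifference given General Red's mix p = 19/25:
  payoff from defend at Dusk = 4/25; payoff from defend at Dawn = 4/25 — equal.
Check General Red's indifference given General Blue's mix q = 11/23:
  payoff from attack at Dawn = -89/23; payoff from attack at Dusk = -89/23 — equal.
Both players are indifferent, so neither can profitably deviate.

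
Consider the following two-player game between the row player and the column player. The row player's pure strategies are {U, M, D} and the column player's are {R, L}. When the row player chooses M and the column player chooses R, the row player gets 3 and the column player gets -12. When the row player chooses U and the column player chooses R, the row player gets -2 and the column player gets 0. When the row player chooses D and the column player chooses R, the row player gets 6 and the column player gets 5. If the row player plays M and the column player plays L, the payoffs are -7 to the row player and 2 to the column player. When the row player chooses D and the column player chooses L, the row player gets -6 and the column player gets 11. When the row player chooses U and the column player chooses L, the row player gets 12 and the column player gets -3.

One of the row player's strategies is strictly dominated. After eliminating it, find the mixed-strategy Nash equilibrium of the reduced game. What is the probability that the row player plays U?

p = 2/3

The row player's strategy M is strictly dominated by D: 6 > 3 and -6 > -7. Eliminate M.
The column player's indifference between R and L determines the row player's mixing probability p:
  the column player's payoff from R: p·0 + (1−p)·5 = -5p + 5
  the column player's payoff from L: p·(-3) + (1−p)·11 = -14p + 11
  -5p + 5 = -14p + 11  ⇒  9p = 6  ⇒  p = 2/3.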